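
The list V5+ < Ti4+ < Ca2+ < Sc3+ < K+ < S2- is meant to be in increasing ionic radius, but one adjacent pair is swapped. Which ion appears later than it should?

Scanning neighbour by neighbour, only Ca2+/Sc3+ violates a trend: they are isoelectronic (18 e⁻) and Sc has more protons than Ca (21 vs 20), making Sc3+ smaller. That makes Sc3+ the one sitting a position late relative to where it belongs.

Sc3+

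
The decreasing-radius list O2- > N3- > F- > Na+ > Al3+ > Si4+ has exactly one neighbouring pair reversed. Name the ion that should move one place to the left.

N3-

Check each adjacent pair. O2- and N3- are reversed: they are isoelectronic (10 e⁻) and O has more protons than N (8 vs 7), making O2- smaller. No other neighbouring pair contradicts the periodic trends, so N3- is the ion listed too late.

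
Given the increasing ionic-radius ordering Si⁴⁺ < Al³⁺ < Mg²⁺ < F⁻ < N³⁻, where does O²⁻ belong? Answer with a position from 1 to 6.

These species are isoelectronic with 10 electrons. The only difference is the number of protons: Si⁴⁺ (Z=14), Al³⁺ (Z=13), Mg²⁺ (Z=12), F⁻ (Z=9), O²⁻ (Z=8), N³⁻ (Z=7). The strongest nuclear pull (Si⁴⁺) gives the smallest ion.
The complete sequence is Si⁴⁺ < Al³⁺ < Mg²⁺ < F⁻ < O²⁻ < N³⁻. O²⁻ sits at position 5.

5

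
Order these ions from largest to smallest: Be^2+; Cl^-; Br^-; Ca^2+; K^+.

First list Z and electron count for each: Be^2+: 2 e⁻, Z=4, Ca^2+: 18 e⁻, Z=20, K^+: 18 e⁻, Z=19, Cl^-: 18 e⁻, Z=17, Br^-: 36 e⁻, Z=35. Be^2+ < Ca^2+ (same group, period 2 vs 4); Ca^2+ < K^+ (both 18 e⁻, Z=20>19); K^+ < Cl^- (both 18 e⁻, Z=19>17); Cl^- < Br^- (same group, 1 shell fewer).

Br^- > Cl^- > K^+ > Ca^2+ > Be^2+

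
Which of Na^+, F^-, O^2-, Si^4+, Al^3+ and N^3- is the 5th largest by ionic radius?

Al^3+

These species are isoelectronic with 10 electrons. The only difference is the number of protons: Si^4+ (Z=14), Al^3+ (Z=13), Na^+ (Z=11), F^- (Z=9), O^2- (Z=8), N^3- (Z=7). The strongest nuclear pull (Si^4+) gives the smallest ion.
Ordering: Si^4+ < Al^3+ < Na^+ < F^- < O^2- < N^3-. The 5th largest is Al^3+.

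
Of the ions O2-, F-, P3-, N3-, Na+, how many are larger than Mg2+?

First list Z and electron count for each: Mg2+ (Z=12, 10 e⁻), Na+ (Z=11, 10 e⁻), F- (Z=9, 10 e⁻), O2- (Z=8, 10 e⁻), N3- (Z=7, 10 e⁻), P3- (Z=15, 18 e⁻). Mg2+ < Na+ (isoelectronic, higher Z=12 is smaller); Na+ < F- (both 10 e⁻, Z=11>9); F- < O2- (both 10 e⁻, Z=9>8); O2- < N3- (isoelectronic, higher Z=8 is smaller); N3- < P3- (same group, 1 shell fewer).
Relative to Mg2+, the ions that are larger are Na+, F-, O2-, N3-, P3-. That's 5.

5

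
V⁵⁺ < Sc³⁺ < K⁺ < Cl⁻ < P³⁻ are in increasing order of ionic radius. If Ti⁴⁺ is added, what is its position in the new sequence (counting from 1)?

2

These species are isoelectronic with 18 electrons. The only difference is the number of protons: V⁵⁺ (Z=23), Ti⁴⁺ (Z=22), Sc³⁺ (Z=21), K⁺ (Z=19), Cl⁻ (Z=17), P³⁻ (Z=15). The strongest nuclear pull (V⁵⁺) gives the smallest ion.
Merged order: V⁵⁺ < Ti⁴⁺ < Sc³⁺ < K⁺ < Cl⁻ < P³⁻ — Ti⁴⁺ is number 2.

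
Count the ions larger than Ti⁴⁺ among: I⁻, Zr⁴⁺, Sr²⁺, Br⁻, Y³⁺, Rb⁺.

6

Tabulating Z and e⁻: Ti⁴⁺ has 18 e⁻ (Z=22), Zr⁴⁺ has 36 e⁻ (Z=40), Y³⁺ has 36 e⁻ (Z=39), Sr²⁺ has 36 e⁻ (Z=38), Rb⁺ has 36 e⁻ (Z=37), Br⁻ has 36 e⁻ (Z=35), I⁻ has 54 e⁻ (Z=53). Ti⁴⁺ < Zr⁴⁺ (same group, period 4 vs 5); Zr⁴⁺ < Y³⁺ (both 36 e⁻, Z=40>39); Y³⁺ < Sr²⁺ (both 36 e⁻, Z=39>38); Sr²⁺ < Rb⁺ (isoelectronic, higher Z=38 is smaller); Rb⁺ < Br⁻ (both 36 e⁻, Z=37>35); Br⁻ < I⁻ (same group, period 4 vs 5).
Placing each against Ti⁴⁺: smaller — none; larger — Zr⁴⁺, Y³⁺, Sr²⁺, Rb⁺, Br⁻, I⁻. Count: 6.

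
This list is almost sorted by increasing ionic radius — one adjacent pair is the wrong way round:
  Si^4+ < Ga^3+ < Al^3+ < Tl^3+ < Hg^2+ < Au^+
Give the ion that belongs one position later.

Ga^3+

Compare adjacent ions: Al^3+ and Ga^3+ are in one column with the same charge; the lighter period-3 ion has one fewer shell and is smaller — yet in this increasing list Ga^3+ sits before Al^3+. Nothing else is reversed, so Ga^3+ should move one place to the right.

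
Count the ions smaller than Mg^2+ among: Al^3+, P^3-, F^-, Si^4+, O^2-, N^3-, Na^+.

2

First list Z and electron count for each: Si^4+ (Z=14, 10 e⁻), Al^3+ (Z=13, 10 e⁻), Mg^2+ (Z=12, 10 e⁻), Na^+ (Z=11, 10 e⁻), F^- (Z=9, 10 e⁻), O^2- (Z=8, 10 e⁻), N^3- (Z=7, 10 e⁻), P^3- (Z=15, 18 e⁻). Si^4+ < Al^3+ (isoelectronic, higher Z=14 is smaller); Al^3+ < Mg^2+ (isoelectronic, higher Z=13 is smaller); Mg^2+ < Na^+ (isoelectronic, higher Z=12 is smaller); Na^+ < F^- (both 10 e⁻, Z=11>9); F^- < O^2- (both 10 e⁻, Z=9>8); O^2- < N^3- (both 10 e⁻, Z=8>7); N^3- < P^3- (same group, period 2 vs 3).
Ordering all of them (including Mg^2+) by radius gives Si^4+ < Al^3+ < Mg^2+ < Na^+ < F^- < O^2- < N^3- < P^3-. So 2 are smaller.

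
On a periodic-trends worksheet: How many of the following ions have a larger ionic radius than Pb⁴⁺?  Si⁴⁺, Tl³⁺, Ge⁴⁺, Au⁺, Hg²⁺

Work out protons and electrons: Si⁴⁺: 10 e⁻, Z=14, Ge⁴⁺: 28 e⁻, Z=32, Pb⁴⁺: 78 e⁻, Z=82, Tl³⁺: 78 e⁻, Z=81, Hg²⁺: 78 e⁻, Z=80, Au⁺: 78 e⁻, Z=79. Si⁴⁺ < Ge⁴⁺ (same group, 1 shell fewer); Ge⁴⁺ < Pb⁴⁺ (same group, 2 shells fewer); Pb⁴⁺ < Tl³⁺ (both 78 e⁻, Z=82>81); Tl³⁺ < Hg²⁺ (both 78 e⁻, Z=81>80); Hg²⁺ < Au⁺ (both 78 e⁻, Z=80>79).
Overall: Si⁴⁺ < Ge⁴⁺ < Pb⁴⁺ < Tl³⁺ < Hg²⁺ < Au⁺. Pb⁴⁺ has 2 below it and 3 above. That's 3.

3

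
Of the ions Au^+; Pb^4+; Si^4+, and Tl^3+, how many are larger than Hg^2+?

1

Work out protons and electrons: Si^4+: 10 e⁻, Z=14, Pb^4+: 78 e⁻, Z=82, Tl^3+: 78 e⁻, Z=81, Hg^2+: 78 e⁻, Z=80, Au^+: 78 e⁻, Z=79. Si^4+ < Pb^4+ (same group, period 3 vs 6); Pb^4+ < Tl^3+ (isoelectronic, higher Z=82 is smaller); Tl^3+ < Hg^2+ (isoelectronic, higher Z=81 is smaller); Hg^2+ < Au^+ (isoelectronic, higher Z=80 is smaller).
Relative to Hg^2+, the ions that are larger are Au^+. That's 1.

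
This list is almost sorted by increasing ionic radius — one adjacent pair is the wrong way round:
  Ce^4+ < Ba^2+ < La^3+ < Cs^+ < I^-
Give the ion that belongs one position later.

Ba^2+

Compare adjacent ions: both have 54 electrons but Z(La)=57 > Z(Ba)=56, so La^3+ should be the smaller of the two — yet in this increasing list Ba^2+ sits before La^3+. Nothing else is reversed, so Ba^2+ should move one place to the right.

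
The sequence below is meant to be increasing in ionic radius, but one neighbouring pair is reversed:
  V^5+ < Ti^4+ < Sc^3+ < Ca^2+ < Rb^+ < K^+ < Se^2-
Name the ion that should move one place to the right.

Rb^+

Compare adjacent ions: same group and charge — period 4 sits above period 5, so K^+ is smaller — yet in this increasing list Rb^+ sits before K^+. Nothing else is reversed, so Rb^+ should move one place to the right.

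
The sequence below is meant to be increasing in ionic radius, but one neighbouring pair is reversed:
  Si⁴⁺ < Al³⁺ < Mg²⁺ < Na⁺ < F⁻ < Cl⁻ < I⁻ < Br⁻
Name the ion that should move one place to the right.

I⁻

Check each adjacent pair. I⁻ and Br⁻ are reversed: both in group 17 with the same charge; Br⁻ (period 4) has the smaller radius. No other neighbouring pair contradicts the periodic trends, so I⁻ is the ion listed too early.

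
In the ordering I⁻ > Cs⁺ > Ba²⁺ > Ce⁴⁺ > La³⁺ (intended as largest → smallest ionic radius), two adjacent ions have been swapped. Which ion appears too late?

La³⁺

Check each adjacent pair. Ce⁴⁺ and La³⁺ are reversed: they are isoelectronic (54 e⁻) and Ce has more protons than La (58 vs 57), making Ce⁴⁺ smaller. No other neighbouring pair contradicts the periodic trends, so La³⁺ is the ion listed too late.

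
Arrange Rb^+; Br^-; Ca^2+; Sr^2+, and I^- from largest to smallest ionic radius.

Work out protons and electrons: Ca^2+: 18 e⁻, Z=20, Sr^2+: 36 e⁻, Z=38, Rb^+: 36 e⁻, Z=37, Br^-: 36 e⁻, Z=35, I^-: 54 e⁻, Z=53. Ca^2+ < Sr^2+ (same group, 1 shell fewer); Sr^2+ < Rb^+ (both 36 e⁻, Z=38>37); Rb^+ < Br^- (both 36 e⁻, Z=37>35); Br^- < I^- (same group, period 4 vs 5).

I^- > Br^- > Rb^+ > Sr^2+ > Ca^2+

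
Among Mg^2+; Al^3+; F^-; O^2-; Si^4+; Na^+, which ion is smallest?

Isoelectronic series (10 e⁻ each). Size is set by nuclear charge: more protons means a smaller ion. Si^4+ (Z=14), Al^3+ (Z=13), Mg^2+ (Z=12), Na^+ (Z=11), F^- (Z=9), O^2- (Z=8).

Si^4+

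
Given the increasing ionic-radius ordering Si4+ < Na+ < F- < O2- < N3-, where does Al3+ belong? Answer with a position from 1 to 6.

2

All of these have 10 electrons (isoelectronic). With the same electron cloud, the ion with the most protons pulls it in tightest. Nuclear charges: Si4+ (Z=14), Al3+ (Z=13), Na+ (Z=11), F- (Z=9), O2- (Z=8), N3- (Z=7). Highest Z is smallest.
With Al3+ included the full order is Si4+ < Al3+ < Na+ < F- < O2- < N3-, so it takes position 2.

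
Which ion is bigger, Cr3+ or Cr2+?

Cr2+

For a single element, ionic radius drops as positive charge rises — Cr3+ < Cr2+.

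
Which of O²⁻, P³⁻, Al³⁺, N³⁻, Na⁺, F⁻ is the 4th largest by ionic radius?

F⁻

Electron counts and nuclear charges: Al³⁺: 10 e⁻, Z=13, Na⁺: 10 e⁻, Z=11, F⁻: 10 e⁻, Z=9, O²⁻: 10 e⁻, Z=8, N³⁻: 10 e⁻, Z=7, P³⁻: 18 e⁻, Z=15. Al³⁺ < Na⁺ (isoelectronic, higher Z=13 is smaller); Na⁺ < F⁻ (isoelectronic, higher Z=11 is smaller); F⁻ < O²⁻ (both 10 e⁻, Z=9>8); O²⁻ < N³⁻ (both 10 e⁻, Z=8>7); N³⁻ < P³⁻ (same group, period 2 vs 3).
So the order is Al³⁺ < Na⁺ < F⁻ < O²⁻ < N³⁻ < P³⁻; the 4th-largest ion is F⁻.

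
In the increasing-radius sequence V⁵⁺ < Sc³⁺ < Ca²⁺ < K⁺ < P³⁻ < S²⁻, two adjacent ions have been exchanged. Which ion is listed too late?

Compare adjacent ions: they are isoelectronic (18 e⁻) and S has more protons than P (16 vs 15), making S²⁻ smaller — yet in this increasing list P³⁻ sits before S²⁻. Nothing else is reversed, so S²⁻ should move one place to the left.

S²⁻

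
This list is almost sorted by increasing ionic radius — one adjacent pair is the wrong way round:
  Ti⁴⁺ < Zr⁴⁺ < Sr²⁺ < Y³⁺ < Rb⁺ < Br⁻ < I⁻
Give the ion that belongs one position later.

Compare adjacent ions: Y³⁺ and Sr²⁺ share 36 electrons; the higher nuclear charge on Y (Z=39) contracts it more, so Y³⁺ < Sr²⁺ — yet in this increasing list Sr²⁺ sits before Y³⁺. Nothing else is reversed, so Sr²⁺ should move one place to the right.

Sr²⁺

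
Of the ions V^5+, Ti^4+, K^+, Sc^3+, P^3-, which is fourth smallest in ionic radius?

All of these have 18 electrons (isoelectronic). With the same electron cloud, the ion with the most protons pulls it in tightest. Nuclear charges: V^5+ (Z=23), Ti^4+ (Z=22), Sc^3+ (Z=21), K^+ (Z=19), P^3- (Z=15). Highest Z is smallest.
So the order is V^5+ < Ti^4+ < Sc^3+ < K^+ < P^3-; the 4th-smallest ion is K^+.

K^+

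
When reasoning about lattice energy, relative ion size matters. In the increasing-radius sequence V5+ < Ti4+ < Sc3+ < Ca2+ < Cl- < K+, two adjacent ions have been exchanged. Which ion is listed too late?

K+

Scanning neighbour by neighbour, only Cl-/K+ violates a trend: they are isoelectronic (18 e⁻) and K has more protons than Cl (19 vs 17), making K+ smaller. That makes K+ the one sitting a position late relative to where it belongs.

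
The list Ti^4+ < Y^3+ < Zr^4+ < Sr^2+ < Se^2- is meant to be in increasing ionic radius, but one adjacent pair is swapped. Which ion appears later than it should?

Zr^4+

Compare adjacent ions: they are isoelectronic (36 e⁻) and Zr has more protons than Y (40 vs 39), making Zr^4+ smaller — yet in this increasing list Y^3+ sits before Zr^4+. Nothing else is reversed, so Zr^4+ should move one place to the left.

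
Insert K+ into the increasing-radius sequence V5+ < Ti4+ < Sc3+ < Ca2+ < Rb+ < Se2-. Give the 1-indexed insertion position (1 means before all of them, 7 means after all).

5

Tabulating Z and e⁻: V5+ has 18 e⁻ (Z=23), Ti4+ has 18 e⁻ (Z=22), Sc3+ has 18 e⁻ (Z=21), Ca2+ has 18 e⁻ (Z=20), K+ has 18 e⁻ (Z=19), Rb+ has 36 e⁻ (Z=37), Se2- has 36 e⁻ (Z=34). V5+ < Ti4+ (both 18 e⁻, Z=23>22); Ti4+ < Sc3+ (isoelectronic, higher Z=22 is smaller); Sc3+ < Ca2+ (isoelectronic, higher Z=21 is smaller); Ca2+ < K+ (isoelectronic, higher Z=20 is smaller); K+ < Rb+ (same group, 1 shell fewer); Rb+ < Se2- (both 36 e⁻, Z=37>34).
Merged order: V5+ < Ti4+ < Sc3+ < Ca2+ < K+ < Rb+ < Se2- — K+ is number 5.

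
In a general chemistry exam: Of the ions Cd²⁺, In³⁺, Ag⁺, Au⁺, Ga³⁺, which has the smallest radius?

Work out protons and electrons: Ga³⁺ has 28 e⁻ (Z=31), In³⁺ has 46 e⁻ (Z=49), Cd²⁺ has 46 e⁻ (Z=48), Ag⁺ has 46 e⁻ (Z=47), Au⁺ has 78 e⁻ (Z=79). Ga³⁺ < In³⁺ (same group, 1 shell fewer); In³⁺ < Cd²⁺ (isoelectronic, higher Z=49 is smaller); Cd²⁺ < Ag⁺ (both 46 e⁻, Z=48>47); Ag⁺ < Au⁺ (same group, 1 shell fewer).

Ga³⁺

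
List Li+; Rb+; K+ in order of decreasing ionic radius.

Same group, same charge. Going down the group adds an extra shell of electrons, so the ion gets larger: Li+ is highest in the group and smallest.

Rb+ > K+ > Li+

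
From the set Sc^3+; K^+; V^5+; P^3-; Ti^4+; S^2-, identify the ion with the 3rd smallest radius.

Each ion has 18 electrons. The ranking follows nuclear charge in reverse — greater Z gives a smaller radius. V^5+ (Z=23), Ti^4+ (Z=22), Sc^3+ (Z=21), K^+ (Z=19), S^2- (Z=16), P^3- (Z=15).
Ordering: V^5+ < Ti^4+ < Sc^3+ < K^+ < S^2- < P^3-. The 3rd smallest is Sc^3+.

Sc^3+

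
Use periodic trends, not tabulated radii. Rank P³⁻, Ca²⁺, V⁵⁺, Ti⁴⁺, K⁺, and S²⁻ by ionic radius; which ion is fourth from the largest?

Ca²⁺

Each ion has 18 electrons. The ranking follows nuclear charge in reverse — greater Z gives a smaller radius. V⁵⁺ (Z=23), Ti⁴⁺ (Z=22), Ca²⁺ (Z=20), K⁺ (Z=19), S²⁻ (Z=16), P³⁻ (Z=15).
So the order is V⁵⁺ < Ti⁴⁺ < Ca²⁺ < K⁺ < S²⁻ < P³⁻; the 4th-largest ion is Ca²⁺.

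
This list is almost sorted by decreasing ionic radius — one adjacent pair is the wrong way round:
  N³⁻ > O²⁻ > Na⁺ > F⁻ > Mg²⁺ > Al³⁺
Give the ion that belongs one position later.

Check each adjacent pair. Na⁺ and F⁻ are reversed: both have 10 electrons but Z(Na)=11 > Z(F)=9, so Na⁺ should be the smaller of the two. No other neighbouring pair contradicts the periodic trends, so Na⁺ is the ion listed too early.

Na⁺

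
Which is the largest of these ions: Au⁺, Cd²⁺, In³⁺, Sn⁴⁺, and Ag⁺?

Work out protons and electrons: Sn⁴⁺ has 46 e⁻ (Z=50), In³⁺ has 46 e⁻ (Z=49), Cd²⁺ has 46 e⁻ (Z=48), Ag⁺ has 46 e⁻ (Z=47), Au⁺ has 78 e⁻ (Z=79). Sn⁴⁺ < In³⁺ (both 46 e⁻, Z=50>49); In³⁺ < Cd²⁺ (isoelectronic, higher Z=49 is smaller); Cd²⁺ < Ag⁺ (isoelectronic, higher Z=48 is smaller); Ag⁺ < Au⁺ (same group, period 5 vs 6).

Au⁺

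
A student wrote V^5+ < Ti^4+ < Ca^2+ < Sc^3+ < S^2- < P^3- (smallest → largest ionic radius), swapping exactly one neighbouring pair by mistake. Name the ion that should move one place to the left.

Sc^3+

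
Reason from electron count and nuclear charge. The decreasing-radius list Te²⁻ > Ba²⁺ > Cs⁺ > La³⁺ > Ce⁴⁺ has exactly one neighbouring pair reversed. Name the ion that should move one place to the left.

Cs⁺

Scanning neighbour by neighbour, only Ba²⁺/Cs⁺ violates a trend: Ba²⁺ and Cs⁺ share 54 electrons; the higher nuclear charge on Ba (Z=56) contracts it more, so Ba²⁺ < Cs⁺. That makes Cs⁺ the one sitting a position late relative to where it belongs.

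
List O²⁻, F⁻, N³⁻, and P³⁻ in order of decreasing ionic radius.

P³⁻ > N³⁻ > O²⁻ > F⁻

Tabulating Z and e⁻: F⁻: 10 e⁻, Z=9, O²⁻: 10 e⁻, Z=8, N³⁻: 10 e⁻, Z=7, P³⁻: 18 e⁻, Z=15. F⁻ < O²⁻ (isoelectronic, higher Z=9 is smaller); O²⁻ < N³⁻ (isoelectronic, higher Z=8 is smaller); N³⁻ < P³⁻ (same group, 1 shell fewer).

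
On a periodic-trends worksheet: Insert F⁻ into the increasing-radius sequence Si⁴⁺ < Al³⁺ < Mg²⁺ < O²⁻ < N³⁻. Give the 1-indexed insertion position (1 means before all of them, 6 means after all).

All of these have 10 electrons (isoelectronic). With the same electron cloud, the ion with the most protons pulls it in tightest. Nuclear charges: Si⁴⁺ (Z=14), Al³⁺ (Z=13), Mg²⁺ (Z=12), F⁻ (Z=9), O²⁻ (Z=8), N³⁻ (Z=7). Highest Z is smallest.
Merged order: Si⁴⁺ < Al³⁺ < Mg²⁺ < F⁻ < O²⁻ < N³⁻ — F⁻ is number 4.

4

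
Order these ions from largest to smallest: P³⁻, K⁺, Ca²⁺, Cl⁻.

Each ion has 18 electrons. The ranking follows nuclear charge in reverse — greater Z gives a smaller radius. Ca²⁺ (Z=20), K⁺ (Z=19), Cl⁻ (Z=17), P³⁻ (Z=15).

P³⁻ > Cl⁻ > K⁺ > Ca²⁺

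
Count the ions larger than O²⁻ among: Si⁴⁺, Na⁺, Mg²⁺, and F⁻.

0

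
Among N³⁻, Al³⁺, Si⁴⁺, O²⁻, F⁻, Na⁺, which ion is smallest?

Si⁴⁺

Each ion has 10 electrons. The ranking follows nuclear charge in reverse — greater Z gives a smaller radius. Si⁴⁺ (Z=14), Al³⁺ (Z=13), Na⁺ (Z=11), F⁻ (Z=9), O²⁻ (Z=8), N³⁻ (Z=7).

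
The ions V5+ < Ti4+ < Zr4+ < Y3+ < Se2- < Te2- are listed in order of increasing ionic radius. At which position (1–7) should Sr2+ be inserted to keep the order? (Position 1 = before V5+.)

5

First list Z and electron count for each: V5+: 18 e⁻, Z=23, Ti4+: 18 e⁻, Z=22, Zr4+: 36 e⁻, Z=40, Y3+: 36 e⁻, Z=39, Sr2+: 36 e⁻, Z=38, Se2-: 36 e⁻, Z=34, Te2-: 54 e⁻, Z=52. V5+ < Ti4+ (isoelectronic, higher Z=23 is smaller); Ti4+ < Zr4+ (same group, 1 shell fewer); Zr4+ < Y3+ (isoelectronic, higher Z=40 is smaller); Y3+ < Sr2+ (both 36 e⁻, Z=39>38); Sr2+ < Se2- (both 36 e⁻, Z=38>34); Se2- < Te2- (same group, period 4 vs 5).
With Sr2+ included the full order is V5+ < Ti4+ < Zr4+ < Y3+ < Sr2+ < Se2- < Te2-, so it takes position 5.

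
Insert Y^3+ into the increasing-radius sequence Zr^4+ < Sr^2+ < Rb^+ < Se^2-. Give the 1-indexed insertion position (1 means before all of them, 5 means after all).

Isoelectronic series (36 e⁻ each). Size is set by nuclear charge: more protons means a smaller ion. Zr^4+ (Z=40), Y^3+ (Z=39), Sr^2+ (Z=38), Rb^+ (Z=37), Se^2- (Z=34).
Merged order: Zr^4+ < Y^3+ < Sr^2+ < Rb^+ < Se^2- — Y^3+ is number 2.

2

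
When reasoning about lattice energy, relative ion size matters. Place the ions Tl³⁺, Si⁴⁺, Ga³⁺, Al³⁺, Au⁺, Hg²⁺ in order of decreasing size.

Au⁺ > Hg²⁺ > Tl³⁺ > Ga³⁺ > Al³⁺ > Si⁴⁺

Electron counts and nuclear charges: Si⁴⁺ (Z=14, 10 e⁻), Al³⁺ (Z=13, 10 e⁻), Ga³⁺ (Z=31, 28 e⁻), Tl³⁺ (Z=81, 78 e⁻), Hg²⁺ (Z=80, 78 e⁻), Au⁺ (Z=79, 78 e⁻). Si⁴⁺ < Al³⁺ (isoelectronic, higher Z=14 is smaller); Al³⁺ < Ga³⁺ (same group, 1 shell fewer); Ga³⁺ < Tl³⁺ (same group, 2 shells fewer); Tl³⁺ < Hg²⁺ (isoelectronic, higher Z=81 is smaller); Hg²⁺ < Au⁺ (both 78 e⁻, Z=80>79).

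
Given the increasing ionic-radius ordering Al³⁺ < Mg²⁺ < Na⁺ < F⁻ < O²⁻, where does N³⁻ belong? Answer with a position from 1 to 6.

All of these have 10 electrons (isoelectronic). With the same electron cloud, the ion with the most protons pulls it in tightest. Nuclear charges: Al³⁺ (Z=13), Mg²⁺ (Z=12), Na⁺ (Z=11), F⁻ (Z=9), O²⁻ (Z=8), N³⁻ (Z=7). Highest Z is smallest.
Merged order: Al³⁺ < Mg²⁺ < Na⁺ < F⁻ < O²⁻ < N³⁻ — N³⁻ is number 6.

6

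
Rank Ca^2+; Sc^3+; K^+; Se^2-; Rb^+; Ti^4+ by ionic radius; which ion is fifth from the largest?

Sc^3+

Work out protons and electrons: Ti^4+: 18 e⁻, Z=22, Sc^3+: 18 e⁻, Z=21, Ca^2+: 18 e⁻, Z=20, K^+: 18 e⁻, Z=19, Rb^+: 36 e⁻, Z=37, Se^2-: 36 e⁻, Z=34. Ti^4+ < Sc^3+ (isoelectronic, higher Z=22 is smaller); Sc^3+ < Ca^2+ (both 18 e⁻, Z=21>20); Ca^2+ < K^+ (both 18 e⁻, Z=20>19); K^+ < Rb^+ (same group, period 4 vs 5); Rb^+ < Se^2- (isoelectronic, higher Z=37 is smaller).
Ordering: Ti^4+ < Sc^3+ < Ca^2+ < K^+ < Rb^+ < Se^2-. The fifth largest is Sc^3+.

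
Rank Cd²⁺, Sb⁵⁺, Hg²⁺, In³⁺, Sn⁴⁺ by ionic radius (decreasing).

Hg²⁺ > Cd²⁺ > In³⁺ > Sn⁴⁺ > Sb⁵⁺

First list Z and electron count for each: Sb⁵⁺: 46 e⁻, Z=51, Sn⁴⁺: 46 e⁻, Z=50, In³⁺: 46 e⁻, Z=49, Cd²⁺: 46 e⁻, Z=48, Hg²⁺: 78 e⁻, Z=80. Sb⁵⁺ < Sn⁴⁺ (isoelectronic, higher Z=51 is smaller); Sn⁴⁺ < In³⁺ (both 46 e⁻, Z=50>49); In³⁺ < Cd²⁺ (isoelectronic, higher Z=49 is smaller); Cd²⁺ < Hg²⁺ (same group, 1 shell fewer).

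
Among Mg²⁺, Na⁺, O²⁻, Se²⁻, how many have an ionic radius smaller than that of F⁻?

Mg²⁺ has 10 e⁻ (Z=12), Na⁺ has 10 e⁻ (Z=11), F⁻ has 10 e⁻ (Z=9), O²⁻ has 10 e⁻ (Z=8), Se²⁻ has 36 e⁻ (Z=34). Mg²⁺ < Na⁺ (isoelectronic, higher Z=12 is smaller); Na⁺ < F⁻ (isoelectronic, higher Z=11 is smaller); F⁻ < O²⁻ (both 10 e⁻, Z=9>8); O²⁻ < Se²⁻ (same group, period 2 vs 4).
Overall: Mg²⁺ < Na⁺ < F⁻ < O²⁻ < Se²⁻. F⁻ has 2 below it and 2 above. So 2 are smaller.

2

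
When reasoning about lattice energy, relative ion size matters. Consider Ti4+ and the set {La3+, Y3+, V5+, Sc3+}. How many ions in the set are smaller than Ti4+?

Electron counts and nuclear charges: V5+ (Z=23, 18 e⁻), Ti4+ (Z=22, 18 e⁻), Sc3+ (Z=21, 18 e⁻), Y3+ (Z=39, 36 e⁻), La3+ (Z=57, 54 e⁻). V5+ < Ti4+ (isoelectronic, higher Z=23 is smaller); Ti4+ < Sc3+ (both 18 e⁻, Z=22>21); Sc3+ < Y3+ (same group, period 4 vs 5); Y3+ < La3+ (same group, period 5 vs 6).
Overall: V5+ < Ti4+ < Sc3+ < Y3+ < La3+. Ti4+ has 1 below it and 3 above. So 1 is smaller.

1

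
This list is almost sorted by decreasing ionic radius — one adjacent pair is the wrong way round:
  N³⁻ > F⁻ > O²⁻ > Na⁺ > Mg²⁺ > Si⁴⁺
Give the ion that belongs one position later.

F⁻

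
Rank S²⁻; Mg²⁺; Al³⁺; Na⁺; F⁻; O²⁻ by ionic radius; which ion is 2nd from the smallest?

First list Z and electron count for each: Al³⁺: 10 e⁻, Z=13, Mg²⁺: 10 e⁻, Z=12, Na⁺: 10 e⁻, Z=11, F⁻: 10 e⁻, Z=9, O²⁻: 10 e⁻, Z=8, S²⁻: 18 e⁻, Z=16. Al³⁺ < Mg²⁺ (both 10 e⁻, Z=13>12); Mg²⁺ < Na⁺ (isoelectronic, higher Z=12 is smaller); Na⁺ < F⁻ (isoelectronic, higher Z=11 is smaller); F⁻ < O²⁻ (isoelectronic, higher Z=9 is smaller); O²⁻ < S²⁻ (same group, period 2 vs 3).
Ordering: Al³⁺ < Mg²⁺ < Na⁺ < F⁻ < O²⁻ < S²⁻. The 2nd smallest is Mg²⁺.

Mg²⁺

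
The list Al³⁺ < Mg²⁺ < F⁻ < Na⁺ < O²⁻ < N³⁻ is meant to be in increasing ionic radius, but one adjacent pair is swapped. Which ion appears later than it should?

The pair F⁻, Na⁺ is the wrong way round — they are isoelectronic (10 e⁻) and Na has more protons than F (11 vs 9), making Na⁺ smaller. All other adjacent pairs agree with periodic trends, so Na⁺ is the misplaced ion.

Na⁺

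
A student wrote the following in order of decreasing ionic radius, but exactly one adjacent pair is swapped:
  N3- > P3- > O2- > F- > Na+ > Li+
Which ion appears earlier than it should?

Scanning neighbour by neighbour, only N3-/P3- violates a trend: N3- and P3- are in one column with the same charge; the lighter period-2 ion has one fewer shell and is smaller. That makes N3- the one sitting a position early relative to where it belongs.

N3-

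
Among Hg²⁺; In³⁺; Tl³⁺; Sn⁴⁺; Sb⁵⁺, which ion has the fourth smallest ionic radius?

Tl³⁺

Sb⁵⁺: 46 e⁻, Z=51, Sn⁴⁺: 46 e⁻, Z=50, In³⁺: 46 e⁻, Z=49, Tl³⁺: 78 e⁻, Z=81, Hg²⁺: 78 e⁻, Z=80. Sb⁵⁺ < Sn⁴⁺ (both 46 e⁻, Z=51>50); Sn⁴⁺ < In³⁺ (isoelectronic, higher Z=50 is smaller); In³⁺ < Tl³⁺ (same group, period 5 vs 6); Tl³⁺ < Hg²⁺ (both 78 e⁻, Z=81>80).
That gives Sb⁵⁺ < Sn⁴⁺ < In³⁺ < Tl³⁺ < Hg²⁺. From the smallest end, number 4 is Tl³⁺.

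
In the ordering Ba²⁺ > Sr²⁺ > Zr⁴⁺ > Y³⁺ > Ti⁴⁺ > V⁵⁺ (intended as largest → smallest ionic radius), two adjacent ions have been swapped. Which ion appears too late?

Scanning neighbour by neighbour, only Zr⁴⁺/Y³⁺ violates a trend: they are isoelectronic (36 e⁻) and Zr has more protons than Y (40 vs 39), making Zr⁴⁺ smaller. That makes Y³⁺ the one sitting a position late relative to where it belongs.

Y³⁺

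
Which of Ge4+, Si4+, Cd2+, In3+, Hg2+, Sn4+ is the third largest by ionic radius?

In3+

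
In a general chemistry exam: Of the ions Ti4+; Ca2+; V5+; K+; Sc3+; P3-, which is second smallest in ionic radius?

Ti4+

These species are isoelectronic with 18 electrons. The only difference is the number of protons: V5+ (Z=23), Ti4+ (Z=22), Sc3+ (Z=21), Ca2+ (Z=20), K+ (Z=19), P3- (Z=15). The strongest nuclear pull (V5+) gives the smallest ion.
That gives V5+ < Ti4+ < Sc3+ < Ca2+ < K+ < P3-. From the smallest end, number 2 is Ti4+.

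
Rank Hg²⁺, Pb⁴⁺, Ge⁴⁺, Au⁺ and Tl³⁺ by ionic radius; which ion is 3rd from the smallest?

Tl³⁺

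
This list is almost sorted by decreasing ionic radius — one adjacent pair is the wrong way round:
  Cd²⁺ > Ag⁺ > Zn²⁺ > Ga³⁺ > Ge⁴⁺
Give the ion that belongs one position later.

Cd²⁺

Check each adjacent pair. Cd²⁺ and Ag⁺ are reversed: both have 46 electrons but Z(Cd)=48 > Z(Ag)=47, so Cd²⁺ should be the smaller of the two. No other neighbouring pair contradicts the periodic trends, so Cd²⁺ is the ion listed too early.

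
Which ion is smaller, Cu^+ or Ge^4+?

Ge^4+

Each ion has 28 electrons. The ranking follows nuclear charge in reverse — greater Z gives a smaller radius. Ge^4+ (Z=32), Cu^+ (Z=29).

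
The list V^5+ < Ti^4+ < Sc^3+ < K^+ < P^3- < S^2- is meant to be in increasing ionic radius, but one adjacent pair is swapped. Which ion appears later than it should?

Check each adjacent pair. P^3- and S^2- are reversed: they are isoelectronic (18 e⁻) and S has more protons than P (16 vs 15), making S^2- smaller. No other neighbouring pair contradicts the periodic trends, so S^2- is the ion listed too late.

S^2-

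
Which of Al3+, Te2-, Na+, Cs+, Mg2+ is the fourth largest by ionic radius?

Work out protons and electrons: Al3+ (Z=13, 10 e⁻), Mg2+ (Z=12, 10 e⁻), Na+ (Z=11, 10 e⁻), Cs+ (Z=55, 54 e⁻), Te2- (Z=52, 54 e⁻). Al3+ < Mg2+ (isoelectronic, higher Z=13 is smaller); Mg2+ < Na+ (both 10 e⁻, Z=12>11); Na+ < Cs+ (same group, period 3 vs 6); Cs+ < Te2- (both 54 e⁻, Z=55>52).
Full ascending order: Al3+ < Mg2+ < Na+ < Cs+ < Te2-. Counting from the largest, position 4 is Mg2+.

Mg2+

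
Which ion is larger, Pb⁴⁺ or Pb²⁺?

For a single element, ionic radius drops as positive charge rises — Pb⁴⁺ < Pb²⁺.

Pb²⁺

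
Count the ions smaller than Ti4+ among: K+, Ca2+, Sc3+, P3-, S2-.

0

Each ion has 18 electrons. The ranking follows nuclear charge in reverse — greater Z gives a smaller radius. Ti4+ (Z=22), Sc3+ (Z=21), Ca2+ (Z=20), K+ (Z=19), S2- (Z=16), P3- (Z=15).
Placing each against Ti4+: smaller — none; larger — Sc3+, Ca2+, K+, S2-, P3-. So 0 are smaller.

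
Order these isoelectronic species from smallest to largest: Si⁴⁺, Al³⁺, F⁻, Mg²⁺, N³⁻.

All of these have 10 electrons (isoelectronic). With the same electron cloud, the ion with the most protons pulls it in tightest. Nuclear charges: Si⁴⁺ (Z=14), Al³⁺ (Z=13), Mg²⁺ (Z=12), F⁻ (Z=9), N³⁻ (Z=7). Highest Z is smallest.

Si⁴⁺ < Al³⁺ < Mg²⁺ < F⁻ < N³⁻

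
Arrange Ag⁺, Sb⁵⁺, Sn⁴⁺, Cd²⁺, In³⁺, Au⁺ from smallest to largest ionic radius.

Sb⁵⁺ < Sn⁴⁺ < In³⁺ < Cd²⁺ < Ag⁺ < Au⁺

Tabulating Z and e⁻: Sb⁵⁺: 46 e⁻, Z=51, Sn⁴⁺: 46 e⁻, Z=50, In³⁺: 46 e⁻, Z=49, Cd²⁺: 46 e⁻, Z=48, Ag⁺: 46 e⁻, Z=47, Au⁺: 78 e⁻, Z=79. Sb⁵⁺ < Sn⁴⁺ (isoelectronic, higher Z=51 is smaller); Sn⁴⁺ < In³⁺ (both 46 e⁻, Z=50>49); In³⁺ < Cd²⁺ (isoelectronic, higher Z=49 is smaller); Cd²⁺ < Ag⁺ (isoelectronic, higher Z=48 is smaller); Ag⁺ < Au⁺ (same group, 1 shell fewer).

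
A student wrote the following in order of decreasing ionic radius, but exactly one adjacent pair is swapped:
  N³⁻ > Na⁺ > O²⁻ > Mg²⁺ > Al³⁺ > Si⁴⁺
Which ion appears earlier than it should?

Compare adjacent ions: they are isoelectronic (10 e⁻) and Na has more protons than O (11 vs 8), making Na⁺ smaller — yet in this decreasing list Na⁺ sits before O²⁻. Nothing else is reversed, so Na⁺ should move one place to the right.

Na⁺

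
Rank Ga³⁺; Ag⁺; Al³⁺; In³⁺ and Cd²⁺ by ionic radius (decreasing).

Ag⁺ > Cd²⁺ > In³⁺ > Ga³⁺ > Al³⁺

Al³⁺ has 10 e⁻ (Z=13), Ga³⁺ has 28 e⁻ (Z=31), In³⁺ has 46 e⁻ (Z=49), Cd²⁺ has 46 e⁻ (Z=48), Ag⁺ has 46 e⁻ (Z=47). Al³⁺ < Ga³⁺ (same group, 1 shell fewer); Ga³⁺ < In³⁺ (same group, 1 shell fewer); In³⁺ < Cd²⁺ (both 46 e⁻, Z=49>48); Cd²⁺ < Ag⁺ (both 46 e⁻, Z=48>47).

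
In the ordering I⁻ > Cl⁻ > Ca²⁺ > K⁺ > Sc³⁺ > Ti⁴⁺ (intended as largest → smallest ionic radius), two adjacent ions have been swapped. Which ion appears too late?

K⁺

Compare adjacent ions: Ca²⁺ and K⁺ share 18 electrons; the higher nuclear charge on Ca (Z=20) contracts it more, so Ca²⁺ < K⁺ — yet in this decreasing list Ca²⁺ sits before K⁺. Nothing else is reversed, so K⁺ should move one place to the left.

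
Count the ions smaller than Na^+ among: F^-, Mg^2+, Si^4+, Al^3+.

All of these have 10 electrons (isoelectronic). With the same electron cloud, the ion with the most protons pulls it in tightest. Nuclear charges: Si^4+ (Z=14), Al^3+ (Z=13), Mg^2+ (Z=12), Na^+ (Z=11), F^- (Z=9). Highest Z is smallest.
Overall: Si^4+ < Al^3+ < Mg^2+ < Na^+ < F^-. Na^+ has 3 below it and 1 above. Count: 3.

3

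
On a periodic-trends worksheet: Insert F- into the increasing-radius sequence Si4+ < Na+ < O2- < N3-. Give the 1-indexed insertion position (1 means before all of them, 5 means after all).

3

Each ion has 10 electrons. The ranking follows nuclear charge in reverse — greater Z gives a smaller radius. Si4+ (Z=14), Na+ (Z=11), F- (Z=9), O2- (Z=8), N3- (Z=7).
Merged order: Si4+ < Na+ < F- < O2- < N3- — F- is number 3.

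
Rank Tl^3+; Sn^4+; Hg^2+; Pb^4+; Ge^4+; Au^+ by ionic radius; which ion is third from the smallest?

Tabulating Z and e⁻: Ge^4+ (Z=32, 28 e⁻), Sn^4+ (Z=50, 46 e⁻), Pb^4+ (Z=82, 78 e⁻), Tl^3+ (Z=81, 78 e⁻), Hg^2+ (Z=80, 78 e⁻), Au^+ (Z=79, 78 e⁻). Ge^4+ < Sn^4+ (same group, 1 shell fewer); Sn^4+ < Pb^4+ (same group, 1 shell fewer); Pb^4+ < Tl^3+ (both 78 e⁻, Z=82>81); Tl^3+ < Hg^2+ (both 78 e⁻, Z=81>80); Hg^2+ < Au^+ (isoelectronic, higher Z=80 is smaller).
Ordering: Ge^4+ < Sn^4+ < Pb^4+ < Tl^3+ < Hg^2+ < Au^+. The third smallest is Pb^4+.

Pb^4+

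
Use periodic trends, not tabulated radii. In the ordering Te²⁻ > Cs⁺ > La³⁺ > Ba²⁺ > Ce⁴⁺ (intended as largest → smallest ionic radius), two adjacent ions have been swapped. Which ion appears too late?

Check each adjacent pair. La³⁺ and Ba²⁺ are reversed: both have 54 electrons but Z(La)=57 > Z(Ba)=56, so La³⁺ should be the smaller of the two. No other neighbouring pair contradicts the periodic trends, so Ba²⁺ is the ion listed too late.

Ba²⁺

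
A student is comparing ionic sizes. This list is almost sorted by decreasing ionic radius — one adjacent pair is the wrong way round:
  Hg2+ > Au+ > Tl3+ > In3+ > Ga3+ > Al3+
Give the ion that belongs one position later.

Hg2+

Scanning neighbour by neighbour, only Hg2+/Au+ violates a trend: they are isoelectronic (78 e⁻) and Hg has more protons than Au (80 vs 79), making Hg2+ smaller. That makes Hg2+ the one sitting a position early relative to where it belongs.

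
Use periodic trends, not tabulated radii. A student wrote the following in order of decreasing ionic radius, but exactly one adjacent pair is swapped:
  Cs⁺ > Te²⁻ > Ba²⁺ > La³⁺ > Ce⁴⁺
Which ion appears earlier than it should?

Check each adjacent pair. Cs⁺ and Te²⁻ are reversed: Cs⁺ and Te²⁻ share 54 electrons; the higher nuclear charge on Cs (Z=55) contracts it more, so Cs⁺ < Te²⁻. No other neighbouring pair contradicts the periodic trends, so Cs⁺ is the ion listed too early.

Cs⁺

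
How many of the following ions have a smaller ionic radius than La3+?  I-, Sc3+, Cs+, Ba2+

1

Tabulating Z and e⁻: Sc3+ has 18 e⁻ (Z=21), La3+ has 54 e⁻ (Z=57), Ba2+ has 54 e⁻ (Z=56), Cs+ has 54 e⁻ (Z=55), I- has 54 e⁻ (Z=53). Sc3+ < La3+ (same group, 2 shells fewer); La3+ < Ba2+ (both 54 e⁻, Z=57>56); Ba2+ < Cs+ (both 54 e⁻, Z=56>55); Cs+ < I- (both 54 e⁻, Z=55>53).
Ordering all of them (including La3+) by radius gives Sc3+ < La3+ < Ba2+ < Cs+ < I-. That's 1.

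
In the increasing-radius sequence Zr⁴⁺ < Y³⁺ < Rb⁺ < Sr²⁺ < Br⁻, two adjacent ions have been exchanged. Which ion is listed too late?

Check each adjacent pair. Rb⁺ and Sr²⁺ are reversed: Sr²⁺ and Rb⁺ share 36 electrons; the higher nuclear charge on Sr (Z=38) contracts it more, so Sr²⁺ < Rb⁺. No other neighbouring pair contradicts the periodic trends, so Sr²⁺ is the ion listed too late.

Sr²⁺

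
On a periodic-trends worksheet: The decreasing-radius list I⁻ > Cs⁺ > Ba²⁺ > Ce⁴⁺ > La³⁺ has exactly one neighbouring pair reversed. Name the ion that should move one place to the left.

La³⁺

The pair Ce⁴⁺, La³⁺ is the wrong way round — both have 54 electrons but Z(Ce)=58 > Z(La)=57, so Ce⁴⁺ should be the smaller of the two. All other adjacent pairs agree with periodic trends, so La³⁺ is the misplaced ion.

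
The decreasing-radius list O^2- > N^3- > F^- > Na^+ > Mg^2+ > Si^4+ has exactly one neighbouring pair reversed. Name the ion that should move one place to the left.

N^3-

Check each adjacent pair. O^2- and N^3- are reversed: they are isoelectronic (10 e⁻) and O has more protons than N (8 vs 7), making O^2- smaller. No other neighbouring pair contradicts the periodic trends, so N^3- is the ion listed too late.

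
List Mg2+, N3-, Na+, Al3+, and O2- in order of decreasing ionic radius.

N3- > O2- > Na+ > Mg2+ > Al3+

Each ion has 10 electrons. The ranking follows nuclear charge in reverse — greater Z gives a smaller radius. Al3+ (Z=13), Mg2+ (Z=12), Na+ (Z=11), O2- (Z=8), N3- (Z=7).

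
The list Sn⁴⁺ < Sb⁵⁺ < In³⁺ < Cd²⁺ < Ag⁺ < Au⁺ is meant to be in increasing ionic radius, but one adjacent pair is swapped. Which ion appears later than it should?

Sb⁵⁺

The pair Sn⁴⁺, Sb⁵⁺ is the wrong way round — Sb⁵⁺ and Sn⁴⁺ share 46 electrons; the higher nuclear charge on Sb (Z=51) contracts it more, so Sb⁵⁺ < Sn⁴⁺. All other adjacent pairs agree with periodic trends, so Sb⁵⁺ is the misplaced ion.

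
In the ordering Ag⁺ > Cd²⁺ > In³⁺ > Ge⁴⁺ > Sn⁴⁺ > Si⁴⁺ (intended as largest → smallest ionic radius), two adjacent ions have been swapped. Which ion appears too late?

Sn⁴⁺

The pair Ge⁴⁺, Sn⁴⁺ is the wrong way round — both in group 14 with the same charge; Ge⁴⁺ (period 4) has the smaller radius. All other adjacent pairs agree with periodic trends, so Sn⁴⁺ is the misplaced ion.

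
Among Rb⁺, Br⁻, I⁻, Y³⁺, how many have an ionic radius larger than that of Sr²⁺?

First list Z and electron count for each: Y³⁺ (Z=39, 36 e⁻), Sr²⁺ (Z=38, 36 e⁻), Rb⁺ (Z=37, 36 e⁻), Br⁻ (Z=35, 36 e⁻), I⁻ (Z=53, 54 e⁻). Y³⁺ < Sr²⁺ (both 36 e⁻, Z=39>38); Sr²⁺ < Rb⁺ (both 36 e⁻, Z=38>37); Rb⁺ < Br⁻ (isoelectronic, higher Z=37 is smaller); Br⁻ < I⁻ (same group, 1 shell fewer).
Placing each against Sr²⁺: smaller — Y³⁺; larger — Rb⁺, Br⁻, I⁻. That's 3.

3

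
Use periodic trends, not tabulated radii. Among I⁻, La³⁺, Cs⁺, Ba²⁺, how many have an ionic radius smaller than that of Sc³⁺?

0

Tabulating Z and e⁻: Sc³⁺ (Z=21, 18 e⁻), La³⁺ (Z=57, 54 e⁻), Ba²⁺ (Z=56, 54 e⁻), Cs⁺ (Z=55, 54 e⁻), I⁻ (Z=53, 54 e⁻). Sc³⁺ < La³⁺ (same group, 2 shells fewer); La³⁺ < Ba²⁺ (both 54 e⁻, Z=57>56); Ba²⁺ < Cs⁺ (isoelectronic, higher Z=56 is smaller); Cs⁺ < I⁻ (isoelectronic, higher Z=55 is smaller).
Ordering all of them (including Sc³⁺) by radius gives Sc³⁺ < La³⁺ < Ba²⁺ < Cs⁺ < I⁻. That's 0.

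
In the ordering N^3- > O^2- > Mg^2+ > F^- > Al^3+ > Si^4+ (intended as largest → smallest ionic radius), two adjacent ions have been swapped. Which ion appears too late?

F^-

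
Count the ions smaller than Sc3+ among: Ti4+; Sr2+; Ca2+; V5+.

2

First list Z and electron count for each: V5+ has 18 e⁻ (Z=23), Ti4+ has 18 e⁻ (Z=22), Sc3+ has 18 e⁻ (Z=21), Ca2+ has 18 e⁻ (Z=20), Sr2+ has 36 e⁻ (Z=38). V5+ < Ti4+ (both 18 e⁻, Z=23>22); Ti4+ < Sc3+ (both 18 e⁻, Z=22>21); Sc3+ < Ca2+ (isoelectronic, higher Z=21 is smaller); Ca2+ < Sr2+ (same group, period 4 vs 5).
Ordering all of them (including Sc3+) by radius gives V5+ < Ti4+ < Sc3+ < Ca2+ < Sr2+. Count: 2.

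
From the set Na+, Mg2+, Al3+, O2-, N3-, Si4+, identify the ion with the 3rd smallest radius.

Isoelectronic series (10 e⁻ each). Size is set by nuclear charge: more protons means a smaller ion. Si4+ (Z=14), Al3+ (Z=13), Mg2+ (Z=12), Na+ (Z=11), O2- (Z=8), N3- (Z=7).
Full ascending order: Si4+ < Al3+ < Mg2+ < Na+ < O2- < N3-. Counting from the smallest, position 3 is Mg2+.

Mg2+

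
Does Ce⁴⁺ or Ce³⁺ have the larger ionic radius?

Ce³⁺

These are all Ce ions. Removing more electrons (higher positive charge) pulls the remaining electrons in closer, so Ce⁴⁺ is smallest and Ce³⁺ is largest.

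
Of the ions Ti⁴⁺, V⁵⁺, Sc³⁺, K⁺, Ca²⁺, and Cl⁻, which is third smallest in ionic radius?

Sc³⁺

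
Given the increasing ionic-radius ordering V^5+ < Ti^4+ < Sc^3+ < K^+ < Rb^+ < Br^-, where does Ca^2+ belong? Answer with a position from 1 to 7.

V^5+ (Z=23, 18 e⁻), Ti^4+ (Z=22, 18 e⁻), Sc^3+ (Z=21, 18 e⁻), Ca^2+ (Z=20, 18 e⁻), K^+ (Z=19, 18 e⁻), Rb^+ (Z=37, 36 e⁻), Br^- (Z=35, 36 e⁻). V^5+ < Ti^4+ (isoelectronic, higher Z=23 is smaller); Ti^4+ < Sc^3+ (isoelectronic, higher Z=22 is smaller); Sc^3+ < Ca^2+ (isoelectronic, higher Z=21 is smaller); Ca^2+ < K^+ (both 18 e⁻, Z=20>19); K^+ < Rb^+ (same group, period 4 vs 5); Rb^+ < Br^- (isoelectronic, higher Z=37 is smaller).
Putting Ca^2+ in gives V^5+ < Ti^4+ < Sc^3+ < Ca^2+ < K^+ < Rb^+ < Br^-; it lands at slot 4.

4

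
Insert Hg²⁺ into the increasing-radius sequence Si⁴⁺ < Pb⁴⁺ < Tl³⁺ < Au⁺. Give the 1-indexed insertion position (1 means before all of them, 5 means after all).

4

Work out protons and electrons: Si⁴⁺ (Z=14, 10 e⁻), Pb⁴⁺ (Z=82, 78 e⁻), Tl³⁺ (Z=81, 78 e⁻), Hg²⁺ (Z=80, 78 e⁻), Au⁺ (Z=79, 78 e⁻). Si⁴⁺ < Pb⁴⁺ (same group, period 3 vs 6); Pb⁴⁺ < Tl³⁺ (isoelectronic, higher Z=82 is smaller); Tl³⁺ < Hg²⁺ (both 78 e⁻, Z=81>80); Hg²⁺ < Au⁺ (both 78 e⁻, Z=80>79).
With Hg²⁺ included the full order is Si⁴⁺ < Pb⁴⁺ < Tl³⁺ < Hg²⁺ < Au⁺, so it takes position 4.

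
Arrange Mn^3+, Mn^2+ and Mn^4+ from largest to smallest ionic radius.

Mn^2+ > Mn^3+ > Mn^4+

For a single element, ionic radius drops as positive charge rises — Mn^4+ < Mn^2+.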